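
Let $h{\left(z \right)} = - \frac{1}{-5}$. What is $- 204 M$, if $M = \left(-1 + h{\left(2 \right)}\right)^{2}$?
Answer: $- \frac{3264}{25} \approx -130.56$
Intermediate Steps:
$h{\left(z \right)} = \frac{1}{5}$ ($h{\left(z \right)} = \left(-1\right) \left(- \frac{1}{5}\right) = \frac{1}{5}$)
$M = \frac{16}{25}$ ($M = \left(-1 + \frac{1}{5}\right)^{2} = \left(- \frac{4}{5}\right)^{2} = \frac{16}{25} \approx 0.64$)
$- 204 M = \left(-204\right) \frac{16}{25} = - \frac{3264}{25}$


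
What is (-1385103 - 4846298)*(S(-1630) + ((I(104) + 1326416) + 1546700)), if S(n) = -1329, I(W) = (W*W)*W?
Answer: -24904735038051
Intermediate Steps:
I(W) = W**3 (I(W) = W**2*W = W**3)
(-1385103 - 4846298)*(S(-1630) + ((I(104) + 1326416) + 1546700)) = (-1385103 - 4846298)*(-1329 + ((104**3 + 1326416) + 1546700)) = -6231401*(-1329 + ((1124864 + 1326416) + 1546700)) = -6231401*(-1329 + (2451280 + 1546700)) = -6231401*(-1329 + 3997980) = -6231401*3996651 = -24904735038051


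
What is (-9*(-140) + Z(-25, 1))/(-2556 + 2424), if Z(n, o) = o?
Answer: -1261/132 ≈ -9.5530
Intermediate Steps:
(-9*(-140) + Z(-25, 1))/(-2556 + 2424) = (-9*(-140) + 1)/(-2556 + 2424) = (1260 + 1)/(-132) = 1261*(-1/132) = -1261/132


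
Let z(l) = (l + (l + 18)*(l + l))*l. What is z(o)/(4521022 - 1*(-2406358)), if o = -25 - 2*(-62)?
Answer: 460647/1385476 ≈ 0.33248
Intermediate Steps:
o = 99 (o = -25 + 124 = 99)
z(l) = l*(l + 2*l*(18 + l)) (z(l) = (l + (18 + l)*(2*l))*l = (l + 2*l*(18 + l))*l = l*(l + 2*l*(18 + l)))
z(o)/(4521022 - 1*(-2406358)) = (99²*(37 + 2*99))/(4521022 - 1*(-2406358)) = (9801*(37 + 198))/(4521022 + 2406358) = (9801*235)/6927380 = 2303235*(1/6927380) = 460647/1385476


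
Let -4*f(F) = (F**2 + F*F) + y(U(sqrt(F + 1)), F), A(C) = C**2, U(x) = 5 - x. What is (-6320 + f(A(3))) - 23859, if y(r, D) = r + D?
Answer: -30223 + sqrt(10)/4 ≈ -30222.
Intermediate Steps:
y(r, D) = D + r
f(F) = -5/4 - F**2/2 - F/4 + sqrt(1 + F)/4 (f(F) = -((F**2 + F*F) + (F + (5 - sqrt(F + 1))))/4 = -((F**2 + F**2) + (F + (5 - sqrt(1 + F))))/4 = -(2*F**2 + (5 + F - sqrt(1 + F)))/4 = -(5 + F - sqrt(1 + F) + 2*F**2)/4 = -5/4 - F**2/2 - F/4 + sqrt(1 + F)/4)
(-6320 + f(A(3))) - 23859 = (-6320 + (-5/4 - (3**2)**2/2 - 1/4*3**2 + sqrt(1 + 3**2)/4)) - 23859 = (-6320 + (-5/4 - 1/2*9**2 - 1/4*9 + sqrt(1 + 9)/4)) - 23859 = (-6320 + (-5/4 - 1/2*81 - 9/4 + sqrt(10)/4)) - 23859 = (-6320 + (-5/4 - 81/2 - 9/4 + sqrt(10)/4)) - 23859 = (-6320 + (-44 + sqrt(10)/4)) - 23859 = (-6364 + sqrt(10)/4) - 23859 = -30223 + sqrt(10)/4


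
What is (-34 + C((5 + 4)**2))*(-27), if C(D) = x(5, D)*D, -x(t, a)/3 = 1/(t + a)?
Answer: 85509/86 ≈ 994.29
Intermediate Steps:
x(t, a) = -3/(a + t) (x(t, a) = -3/(t + a) = -3/(a + t))
C(D) = -3*D/(5 + D) (C(D) = (-3/(D + 5))*D = (-3/(5 + D))*D = -3*D/(5 + D))
(-34 + C((5 + 4)**2))*(-27) = (-34 - 3*(5 + 4)**2/(5 + (5 + 4)**2))*(-27) = (-34 - 3*9**2/(5 + 9**2))*(-27) = (-34 - 3*81/(5 + 81))*(-27) = (-34 - 3*81/86)*(-27) = (-34 - 3*81*1/86)*(-27) = (-34 - 243/86)*(-27) = -3167/86*(-27) = 85509/86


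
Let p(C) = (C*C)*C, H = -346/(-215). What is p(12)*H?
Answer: 597888/215 ≈ 2780.9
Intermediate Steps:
H = 346/215 (H = -346*(-1/215) = 346/215 ≈ 1.6093)
p(C) = C**3 (p(C) = C**2*C = C**3)
p(12)*H = 12**3*(346/215) = 1728*(346/215) = 597888/215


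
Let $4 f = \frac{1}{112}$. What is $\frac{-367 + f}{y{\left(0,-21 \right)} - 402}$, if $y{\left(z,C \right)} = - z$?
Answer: $\frac{54805}{60032} \approx 0.91293$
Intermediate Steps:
$f = \frac{1}{448}$ ($f = \frac{1}{4 \cdot 112} = \frac{1}{4} \cdot \frac{1}{112} = \frac{1}{448} \approx 0.0022321$)
$\frac{-367 + f}{y{\left(0,-21 \right)} - 402} = \frac{-367 + \frac{1}{448}}{\left(-1\right) 0 - 402} = - \frac{164415}{448 \left(0 - 402\right)} = - \frac{164415}{448 \left(-402\right)} = \left(- \frac{164415}{448}\right) \left(- \frac{1}{402}\right) = \frac{54805}{60032}$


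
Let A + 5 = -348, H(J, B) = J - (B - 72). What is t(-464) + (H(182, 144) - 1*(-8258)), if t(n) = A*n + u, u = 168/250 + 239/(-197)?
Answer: 4239426673/24625 ≈ 1.7216e+5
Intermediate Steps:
H(J, B) = 72 + J - B (H(J, B) = J - (-72 + B) = J + (72 - B) = 72 + J - B)
A = -353 (A = -5 - 348 = -353)
u = -13327/24625 (u = 168*(1/250) + 239*(-1/197) = 84/125 - 239/197 = -13327/24625 ≈ -0.54120)
t(n) = -13327/24625 - 353*n (t(n) = -353*n - 13327/24625 = -13327/24625 - 353*n)
t(-464) + (H(182, 144) - 1*(-8258)) = (-13327/24625 - 353*(-464)) + ((72 + 182 - 1*144) - 1*(-8258)) = (-13327/24625 + 163792) + ((72 + 182 - 144) + 8258) = 4033364673/24625 + (110 + 8258) = 4033364673/24625 + 8368 = 4239426673/24625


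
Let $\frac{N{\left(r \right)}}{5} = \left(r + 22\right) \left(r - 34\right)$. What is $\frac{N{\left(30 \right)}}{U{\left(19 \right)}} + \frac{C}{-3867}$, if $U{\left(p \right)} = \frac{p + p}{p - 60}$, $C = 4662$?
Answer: $\frac{27451954}{24491} \approx 1120.9$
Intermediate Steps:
$N{\left(r \right)} = 5 \left(-34 + r\right) \left(22 + r\right)$ ($N{\left(r \right)} = 5 \left(r + 22\right) \left(r - 34\right) = 5 \left(22 + r\right) \left(-34 + r\right) = 5 \left(-34 + r\right) \left(22 + r\right)$)
$U{\left(p \right)} = \frac{2 p}{-60 + p}$
$\frac{N{\left(30 \right)}}{U{\left(19 \right)}} + \frac{C}{-3867} = \frac{-3740 - 1800 + 5 \cdot 30^{2}}{2 \cdot 19 \frac{1}{-60 + 19}} + \frac{4662}{-3867} = \frac{-3740 - 1800 + 5 \cdot 900}{2 \cdot 19 \frac{1}{-41}} + 4662 \left(- \frac{1}{3867}\right) = \frac{-3740 - 1800 + 4500}{2 \cdot 19 \left(- \frac{1}{41}\right)} - \frac{1554}{1289} = - \frac{1040}{- \frac{38}{41}} - \frac{1554}{1289} = \left(-1040\right) \left(- \frac{41}{38}\right) - \frac{1554}{1289} = \frac{21320}{19} - \frac{1554}{1289} = \frac{27451954}{24491}$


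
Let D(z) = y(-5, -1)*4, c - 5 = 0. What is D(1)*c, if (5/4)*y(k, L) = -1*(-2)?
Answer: 32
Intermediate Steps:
c = 5 (c = 5 + 0 = 5)
y(k, L) = 8/5 (y(k, L) = 4*(-1*(-2))/5 = (⅘)*2 = 8/5)
D(z) = 32/5 (D(z) = (8/5)*4 = 32/5)
D(1)*c = (32/5)*5 = 32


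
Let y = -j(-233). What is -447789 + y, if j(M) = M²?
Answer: -502078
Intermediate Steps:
y = -54289 (y = -1*(-233)² = -1*54289 = -54289)
-447789 + y = -447789 - 54289 = -502078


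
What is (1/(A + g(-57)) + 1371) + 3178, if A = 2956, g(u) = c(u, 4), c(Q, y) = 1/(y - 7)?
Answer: 40335986/8867 ≈ 4549.0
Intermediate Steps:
c(Q, y) = 1/(-7 + y)
g(u) = -⅓ (g(u) = 1/(-7 + 4) = 1/(-3) = -⅓)
(1/(A + g(-57)) + 1371) + 3178 = (1/(2956 - ⅓) + 1371) + 3178 = (1/(8867/3) + 1371) + 3178 = (3/8867 + 1371) + 3178 = 12156660/8867 + 3178 = 40335986/8867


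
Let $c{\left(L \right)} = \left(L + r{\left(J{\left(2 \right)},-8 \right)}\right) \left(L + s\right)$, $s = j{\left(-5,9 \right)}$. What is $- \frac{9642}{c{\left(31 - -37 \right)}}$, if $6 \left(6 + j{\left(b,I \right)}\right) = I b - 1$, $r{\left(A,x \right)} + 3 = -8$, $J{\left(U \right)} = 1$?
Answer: $- \frac{9642}{3097} \approx -3.1133$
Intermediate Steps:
$r{\left(A,x \right)} = -11$ ($r{\left(A,x \right)} = -3 - 8 = -11$)
$j{\left(b,I \right)} = - \frac{37}{6} + \frac{I b}{6}$ ($j{\left(b,I \right)} = -6 + \frac{I b - 1}{6} = -6 + \frac{-1 + I b}{6} = -6 + \left(- \frac{1}{6} + \frac{I b}{6}\right) = - \frac{37}{6} + \frac{I b}{6}$)
$s = - \frac{41}{3}$ ($s = - \frac{37}{6} + \frac{1}{6} \cdot 9 \left(-5\right) = - \frac{37}{6} - \frac{15}{2} = - \frac{41}{3} \approx -13.667$)
$c{\left(L \right)} = \left(-11 + L\right) \left(- \frac{41}{3} + L\right)$ ($c{\left(L \right)} = \left(L - 11\right) \left(L - \frac{41}{3}\right) = \left(-11 + L\right) \left(- \frac{41}{3} + L\right)$)
$- \frac{9642}{c{\left(31 - -37 \right)}} = - \frac{9642}{\frac{451}{3} + \left(31 - -37\right)^{2} - \frac{74 \left(31 - -37\right)}{3}} = - \frac{9642}{\frac{451}{3} + \left(31 + 37\right)^{2} - \frac{74 \left(31 + 37\right)}{3}} = - \frac{9642}{\frac{451}{3} + 68^{2} - \frac{5032}{3}} = - \frac{9642}{\frac{451}{3} + 4624 - \frac{5032}{3}} = - \frac{9642}{3097}$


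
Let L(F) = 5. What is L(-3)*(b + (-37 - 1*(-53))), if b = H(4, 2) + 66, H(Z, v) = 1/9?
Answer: 3695/9 ≈ 410.56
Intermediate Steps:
H(Z, v) = 1/9
b = 595/9 (b = 1/9 + 66 = 595/9 ≈ 66.111)
L(-3)*(b + (-37 - 1*(-53))) = 5*(595/9 + (-37 - 1*(-53))) = 5*(595/9 + (-37 + 53)) = 5*(595/9 + 16) = 5*(739/9) = 3695/9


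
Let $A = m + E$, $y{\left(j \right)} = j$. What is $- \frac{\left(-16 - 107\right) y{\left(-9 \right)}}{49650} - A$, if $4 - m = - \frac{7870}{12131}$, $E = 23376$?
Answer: $- \frac{4694091733839}{200768050} \approx -23381.0$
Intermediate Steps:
$m = \frac{56394}{12131}$ ($m = 4 - - \frac{7870}{12131} = 4 + \frac{7870}{12131} = \frac{56394}{12131} \approx 4.6488$)
$A = \frac{283630650}{12131}$ ($A = \frac{56394}{12131} + 23376 = \frac{283630650}{12131} \approx 23381.0$)
$- \frac{\left(-16 - 107\right) y{\left(-9 \right)}}{49650} - A = - \frac{\left(-16 - 107\right) \left(-9\right)}{49650} - \frac{283630650}{12131} = - \frac{\left(-123\right) \left(-9\right)}{49650} - \frac{283630650}{12131} = - \frac{1107}{49650} - \frac{283630650}{12131} = \left(-1\right) \frac{369}{16550} - \frac{283630650}{12131} = - \frac{369}{16550} - \frac{283630650}{12131} = - \frac{4694091733839}{200768050}$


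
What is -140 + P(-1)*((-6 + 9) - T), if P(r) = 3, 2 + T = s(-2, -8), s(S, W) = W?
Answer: -101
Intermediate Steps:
T = -10 (T = -2 - 8 = -10)
-140 + P(-1)*((-6 + 9) - T) = -140 + 3*((-6 + 9) - 1*(-10)) = -140 + 3*(3 + 10) = -140 + 3*13 = -140 + 39 = -101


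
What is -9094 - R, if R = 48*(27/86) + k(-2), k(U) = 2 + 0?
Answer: -391776/43 ≈ -9111.1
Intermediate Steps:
k(U) = 2
R = 734/43 (R = 48*(27/86) + 2 = 648/43 + 2 = 734/43 ≈ 17.070)
-9094 - R = -9094 - 1*734/43 = -9094 - 734/43 = -391776/43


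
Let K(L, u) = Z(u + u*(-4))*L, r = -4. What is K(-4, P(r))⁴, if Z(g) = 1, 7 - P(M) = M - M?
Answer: 256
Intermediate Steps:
P(M) = 7 (P(M) = 7 - (M - M) = 7 - 1*0 = 7 + 0 = 7)
K(L, u) = L (K(L, u) = 1*L = L)
K(-4, P(r))⁴ = (-4)⁴ = 256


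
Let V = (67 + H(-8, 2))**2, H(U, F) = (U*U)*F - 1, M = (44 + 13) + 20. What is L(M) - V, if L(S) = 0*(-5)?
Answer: -37636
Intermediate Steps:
M = 77 (M = 57 + 20 = 77)
H(U, F) = -1 + F*U**2 (H(U, F) = U**2*F - 1 = F*U**2 - 1 = -1 + F*U**2)
L(S) = 0
V = 37636 (V = (67 + (-1 + 2*(-8)**2))**2 = (67 + (-1 + 2*64))**2 = (67 + (-1 + 128))**2 = (67 + 127)**2 = 194**2 = 37636)
L(M) - V = 0 - 1*37636 = 0 - 37636 = -37636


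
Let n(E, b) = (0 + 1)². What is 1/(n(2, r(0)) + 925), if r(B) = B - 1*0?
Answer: 1/926 ≈ 0.0010799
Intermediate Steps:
r(B) = B (r(B) = B + 0 = B)
n(E, b) = 1 (n(E, b) = 1² = 1)
1/(n(2, r(0)) + 925) = 1/(1 + 925) = 1/926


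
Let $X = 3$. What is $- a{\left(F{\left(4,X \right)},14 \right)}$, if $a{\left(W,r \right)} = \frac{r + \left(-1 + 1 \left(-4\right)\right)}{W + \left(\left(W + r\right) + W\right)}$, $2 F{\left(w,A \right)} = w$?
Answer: $- \frac{9}{20} \approx -0.45$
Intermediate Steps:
$F{\left(w,A \right)} = \frac{w}{2}$
$a{\left(W,r \right)} = \frac{-5 + r}{r + 3 W}$ ($a{\left(W,r \right)} = \frac{r - 5}{W + \left(r + 2 W\right)} = \frac{r - 5}{r + 3 W} = \frac{-5 + r}{r + 3 W}$)
$- a{\left(F{\left(4,X \right)},14 \right)} = - \frac{-5 + 14}{14 + 3 \cdot \frac{1}{2} \cdot 4} = - \frac{9}{14 + 3 \cdot 2} = - \frac{9}{14 + 6} = - \frac{9}{20}$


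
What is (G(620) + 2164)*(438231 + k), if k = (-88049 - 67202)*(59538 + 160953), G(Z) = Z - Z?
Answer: -74075905661640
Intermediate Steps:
G(Z) = 0
k = -34231448241 (k = -155251*220491 = -34231448241)
(G(620) + 2164)*(438231 + k) = (0 + 2164)*(438231 - 34231448241) = 2164*(-34231010010) = -74075905661640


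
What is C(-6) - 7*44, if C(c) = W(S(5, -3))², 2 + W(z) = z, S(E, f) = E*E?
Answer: 221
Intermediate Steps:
S(E, f) = E²
W(z) = -2 + z
C(c) = 529 (C(c) = (-2 + 5²)² = (-2 + 25)² = 23² = 529)
C(-6) - 7*44 = 529 - 7*44 = 529 - 308 = 221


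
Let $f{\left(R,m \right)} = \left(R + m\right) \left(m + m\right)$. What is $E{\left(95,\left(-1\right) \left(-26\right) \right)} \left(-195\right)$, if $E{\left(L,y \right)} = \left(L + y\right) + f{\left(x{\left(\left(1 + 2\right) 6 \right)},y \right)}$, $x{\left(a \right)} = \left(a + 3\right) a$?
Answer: $-4120155$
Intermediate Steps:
$x{\left(a \right)} = a \left(3 + a\right)$ ($x{\left(a \right)} = \left(3 + a\right) a = a \left(3 + a\right)$)
$f{\left(R,m \right)} = 2 m \left(R + m\right)$ ($f{\left(R,m \right)} = \left(R + m\right) 2 m = 2 m \left(R + m\right)$)
$E{\left(L,y \right)} = L + y + 2 y \left(378 + y\right)$ ($E{\left(L,y \right)} = \left(L + y\right) + 2 y \left(\left(1 + 2\right) 6 \left(3 + \left(1 + 2\right) 6\right) + y\right) = \left(L + y\right) + 2 y \left(3 \cdot 6 \left(3 + 3 \cdot 6\right) + y\right) = \left(L + y\right) + 2 y \left(18 \left(3 + 18\right) + y\right) = \left(L + y\right) + 2 y \left(18 \cdot 21 + y\right) = \left(L + y\right) + 2 y \left(378 + y\right) = L + y + 2 y \left(378 + y\right)$)
$E{\left(95,\left(-1\right) \left(-26\right) \right)} \left(-195\right) = \left(95 - -26 + 2 \left(\left(-1\right) \left(-26\right)\right) \left(378 - -26\right)\right) \left(-195\right) = \left(95 + 26 + 2 \cdot 26 \left(378 + 26\right)\right) \left(-195\right) = \left(95 + 26 + 2 \cdot 26 \cdot 404\right) \left(-195\right) = \left(95 + 26 + 21008\right) \left(-195\right) = 21129 \left(-195\right) = -4120155$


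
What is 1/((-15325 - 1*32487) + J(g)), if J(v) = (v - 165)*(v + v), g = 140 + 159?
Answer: 1/32320 ≈ 3.0941e-5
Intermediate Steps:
g = 299
J(v) = 2*v*(-165 + v) (J(v) = (-165 + v)*(2*v) = 2*v*(-165 + v))
1/((-15325 - 1*32487) + J(g)) = 1/((-15325 - 1*32487) + 2*299*(-165 + 299)) = 1/((-15325 - 32487) + 2*299*134) = 1/(-47812 + 80132) = 1/32320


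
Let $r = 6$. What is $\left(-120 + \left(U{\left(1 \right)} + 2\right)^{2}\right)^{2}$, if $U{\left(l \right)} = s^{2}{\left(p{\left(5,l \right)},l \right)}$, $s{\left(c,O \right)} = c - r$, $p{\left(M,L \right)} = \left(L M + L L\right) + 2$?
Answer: $7056$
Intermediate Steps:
$p{\left(M,L \right)} = 2 + L^{2} + L M$ ($p{\left(M,L \right)} = \left(L M + L^{2}\right) + 2 = \left(L^{2} + L M\right) + 2 = 2 + L^{2} + L M$)
$s{\left(c,O \right)} = -6 + c$ ($s{\left(c,O \right)} = c - 6 = -6 + c$)
$U{\left(l \right)} = \left(-4 + l^{2} + 5 l\right)^{2}$ ($U{\left(l \right)} = \left(-6 + \left(2 + l^{2} + l 5\right)\right)^{2} = \left(-6 + \left(2 + l^{2} + 5 l\right)\right)^{2} = \left(-4 + l^{2} + 5 l\right)^{2}$)
$\left(-120 + \left(U{\left(1 \right)} + 2\right)^{2}\right)^{2} = \left(-120 + \left(\left(-4 + 1^{2} + 5 \cdot 1\right)^{2} + 2\right)^{2}\right)^{2} = \left(-120 + \left(\left(-4 + 1 + 5\right)^{2} + 2\right)^{2}\right)^{2} = \left(-120 + \left(2^{2} + 2\right)^{2}\right)^{2} = \left(-120 + \left(4 + 2\right)^{2}\right)^{2} = \left(-120 + 6^{2}\right)^{2} = \left(-120 + 36\right)^{2} = \left(-84\right)^{2} = 7056$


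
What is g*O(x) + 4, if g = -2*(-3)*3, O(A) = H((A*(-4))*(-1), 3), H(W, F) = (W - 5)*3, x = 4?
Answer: 598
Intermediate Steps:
H(W, F) = -15 + 3*W (H(W, F) = (-5 + W)*3 = -15 + 3*W)
O(A) = -15 + 12*A (O(A) = -15 + 3*((A*(-4))*(-1)) = -15 + 3*(-4*A*(-1)) = -15 + 3*(4*A) = -15 + 12*A)
g = 18 (g = 6*3 = 18)
g*O(x) + 4 = 18*(-15 + 12*4) + 4 = 18*(-15 + 48) + 4 = 18*33 + 4 = 594 + 4 = 598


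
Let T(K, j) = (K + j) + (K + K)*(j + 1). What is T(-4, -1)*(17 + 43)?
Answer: -300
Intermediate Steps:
T(K, j) = K + j + 2*K*(1 + j) (T(K, j) = (K + j) + (2*K)*(1 + j) = (K + j) + 2*K*(1 + j) = K + j + 2*K*(1 + j))
T(-4, -1)*(17 + 43) = (-1 + 3*(-4) + 2*(-4)*(-1))*(17 + 43) = (-1 - 12 + 8)*60 = -5*60 = -300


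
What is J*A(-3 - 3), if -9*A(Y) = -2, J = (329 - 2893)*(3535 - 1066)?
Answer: -4220344/3 ≈ -1.4068e+6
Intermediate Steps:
J = -6330516 (J = -2564*2469 = -6330516)
A(Y) = 2/9 (A(Y) = -⅑*(-2) = 2/9)
J*A(-3 - 3) = -6330516*2/9 = -4220344/3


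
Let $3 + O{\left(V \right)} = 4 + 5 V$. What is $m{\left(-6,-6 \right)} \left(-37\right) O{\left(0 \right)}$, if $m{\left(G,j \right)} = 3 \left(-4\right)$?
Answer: $444$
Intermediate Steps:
$m{\left(G,j \right)} = -12$
$O{\left(V \right)} = 1 + 5 V$ ($O{\left(V \right)} = -3 + \left(4 + 5 V\right) = 1 + 5 V$)
$m{\left(-6,-6 \right)} \left(-37\right) O{\left(0 \right)} = \left(-12\right) \left(-37\right) \left(1 + 5 \cdot 0\right) = 444 \left(1 + 0\right) = 444 \cdot 1 = 444$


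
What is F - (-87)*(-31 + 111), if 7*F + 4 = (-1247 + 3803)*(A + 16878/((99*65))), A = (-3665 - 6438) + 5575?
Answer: -8235475828/5005 ≈ -1.6455e+6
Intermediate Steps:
A = -4528 (A = -10103 + 5575 = -4528)
F = -8270310628/5005 (F = -4/7 + ((-1247 + 3803)*(-4528 + 16878/((99*65))))/7 = -4/7 + (2556*(-4528 + 16878/6435))/7 = -4/7 + (2556*(-4528 + 16878*(1/6435)))/7 = -4/7 + (2556*(-4528 + 5626/2145))/7 = -4/7 + (2556*(-9706934/2145))/7 = -4/7 + (⅐)*(-8270307768/715) = -4/7 - 8270307768/5005 = -8270310628/5005 ≈ -1.6524e+6)
F - (-87)*(-31 + 111) = -8270310628/5005 - (-87)*(-31 + 111) = -8270310628/5005 - (-87)*80 = -8270310628/5005 - 1*(-6960) = -8270310628/5005 + 6960 = -8235475828/5005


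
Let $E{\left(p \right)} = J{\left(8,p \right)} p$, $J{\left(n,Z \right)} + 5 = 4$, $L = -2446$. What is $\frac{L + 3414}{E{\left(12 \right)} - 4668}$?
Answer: $- \frac{121}{585} \approx -0.20684$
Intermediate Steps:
$J{\left(n,Z \right)} = -1$ ($J{\left(n,Z \right)} = -5 + 4 = -1$)
$E{\left(p \right)} = - p$
$\frac{L + 3414}{E{\left(12 \right)} - 4668} = \frac{-2446 + 3414}{\left(-1\right) 12 - 4668} = \frac{968}{-12 - 4668} = \frac{968}{-4680} = 968 \left(- \frac{1}{4680}\right) = - \frac{121}{585}$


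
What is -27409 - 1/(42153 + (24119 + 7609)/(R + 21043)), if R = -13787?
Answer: -1048030725340/38236737 ≈ -27409.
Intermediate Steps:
-27409 - 1/(42153 + (24119 + 7609)/(R + 21043)) = -27409 - 1/(42153 + (24119 + 7609)/(-13787 + 21043)) = -27409 - 1/(42153 + 31728/7256) = -27409 - 1/(42153 + 31728*(1/7256)) = -27409 - 1/(42153 + 3966/907) = -27409 - 1/38236737/907 = -27409 - 1*907/38236737 = -27409 - 907/38236737 = -1048030725340/38236737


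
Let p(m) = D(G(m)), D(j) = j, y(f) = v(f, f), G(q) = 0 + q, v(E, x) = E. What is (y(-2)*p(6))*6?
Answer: -72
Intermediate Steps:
G(q) = q
y(f) = f
p(m) = m
(y(-2)*p(6))*6 = -2*6*6 = -12*6 = -72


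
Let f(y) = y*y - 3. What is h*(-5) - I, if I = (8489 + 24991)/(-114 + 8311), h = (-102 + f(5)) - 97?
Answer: 7220865/8197 ≈ 880.92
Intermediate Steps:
f(y) = -3 + y² (f(y) = y² - 3 = -3 + y²)
h = -177 (h = (-102 + (-3 + 5²)) - 97 = (-102 + (-3 + 25)) - 97 = (-102 + 22) - 97 = -80 - 97 = -177)
I = 33480/8197 ≈ 4.0844
h*(-5) - I = -177*(-5) - 1*33480/8197 = 885 - 33480/8197 = 7220865/8197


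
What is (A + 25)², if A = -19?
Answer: 36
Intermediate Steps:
(A + 25)² = (-19 + 25)² = 6² = 36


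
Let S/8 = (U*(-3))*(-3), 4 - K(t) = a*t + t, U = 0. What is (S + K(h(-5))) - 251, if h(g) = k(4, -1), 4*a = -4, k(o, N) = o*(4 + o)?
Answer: -247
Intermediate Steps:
a = -1 (a = (¼)*(-4) = -1)
h(g) = 32 (h(g) = 4*(4 + 4) = 4*8 = 32)
K(t) = 4 (K(t) = 4 - (-t + t) = 4 - 1*0 = 4 + 0 = 4)
S = 0 (S = 8*((0*(-3))*(-3)) = 8*(0*(-3)) = 8*0 = 0)
(S + K(h(-5))) - 251 = (0 + 4) - 251 = 4 - 251 = -247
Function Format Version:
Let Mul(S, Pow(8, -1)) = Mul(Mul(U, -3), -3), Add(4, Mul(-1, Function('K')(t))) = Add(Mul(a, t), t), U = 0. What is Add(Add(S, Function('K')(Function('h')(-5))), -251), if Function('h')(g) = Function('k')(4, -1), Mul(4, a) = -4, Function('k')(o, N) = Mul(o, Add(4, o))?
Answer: -247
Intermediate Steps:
a = -1 (a = Mul(Rational(1, 4), -4) = -1)
Function('h')(g) = 32 (Function('h')(g) = Mul(4, Add(4, 4)) = Mul(4, 8) = 32)
Function('K')(t) = 4 (Function('K')(t) = Add(4, Mul(-1, Add(Mul(-1, t), t))) = Add(4, Mul(-1, 0)) = Add(4, 0) = 4)
S = 0 (S = Mul(8, Mul(Mul(0, -3), -3)) = Mul(8, Mul(0, -3)) = Mul(8, 0) = 0)
Add(Add(S, Function('K')(Function('h')(-5))), -251) = Add(Add(0, 4), -251) = Add(4, -251) = -247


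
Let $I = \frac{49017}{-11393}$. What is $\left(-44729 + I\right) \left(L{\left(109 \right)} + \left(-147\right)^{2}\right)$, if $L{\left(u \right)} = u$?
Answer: $- \frac{11068502991052}{11393} \approx -9.7152 \cdot 10^{8}$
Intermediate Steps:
$I = - \frac{49017}{11393}$ ($I = 49017 \left(- \frac{1}{11393}\right) = - \frac{49017}{11393} \approx -4.3024$)
$\left(-44729 + I\right) \left(L{\left(109 \right)} + \left(-147\right)^{2}\right) = \left(-44729 - \frac{49017}{11393}\right) \left(109 + \left(-147\right)^{2}\right) = - \frac{509646514 \left(109 + 21609\right)}{11393} = \left(- \frac{509646514}{11393}\right) 21718 = - \frac{11068502991052}{11393}$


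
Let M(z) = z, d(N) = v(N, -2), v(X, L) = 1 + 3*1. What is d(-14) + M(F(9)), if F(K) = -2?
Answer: 2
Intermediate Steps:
v(X, L) = 4 (v(X, L) = 1 + 3 = 4)
d(N) = 4
d(-14) + M(F(9)) = 4 - 2 = 2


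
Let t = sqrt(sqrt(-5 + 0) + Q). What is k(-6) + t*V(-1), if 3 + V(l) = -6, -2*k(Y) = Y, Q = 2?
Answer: 3 - 9*sqrt(2 + I*sqrt(5)) ≈ -11.23 - 6.364*I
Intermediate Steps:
k(Y) = -Y/2
V(l) = -9 (V(l) = -3 - 6 = -9)
t = sqrt(2 + I*sqrt(5)) (t = sqrt(sqrt(-5 + 0) + 2) = sqrt(sqrt(-5) + 2) = sqrt(I*sqrt(5) + 2) = sqrt(2 + I*sqrt(5)) ≈ 1.5811 + 0.70711*I)
k(-6) + t*V(-1) = -1/2*(-6) + sqrt(2 + I*sqrt(5))*(-9) = 3 - 9*sqrt(2 + I*sqrt(5))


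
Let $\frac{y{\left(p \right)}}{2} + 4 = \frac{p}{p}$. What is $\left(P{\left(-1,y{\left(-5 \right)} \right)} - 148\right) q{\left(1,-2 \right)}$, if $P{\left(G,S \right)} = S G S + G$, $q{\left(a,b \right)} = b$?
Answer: $370$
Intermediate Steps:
$y{\left(p \right)} = -6$ ($y{\left(p \right)} = -8 + 2 \frac{p}{p} = -8 + 2 \cdot 1 = -8 + 2 = -6$)
$P{\left(G,S \right)} = G + G S^{2}$ ($P{\left(G,S \right)} = G S S + G = G S^{2} + G = G + G S^{2}$)
$\left(P{\left(-1,y{\left(-5 \right)} \right)} - 148\right) q{\left(1,-2 \right)} = \left(- (1 + \left(-6\right)^{2}) - 148\right) \left(-2\right) = \left(- (1 + 36) - 148\right) \left(-2\right) = \left(\left(-1\right) 37 - 148\right) \left(-2\right) = \left(-37 - 148\right) \left(-2\right) = \left(-185\right) \left(-2\right) = 370$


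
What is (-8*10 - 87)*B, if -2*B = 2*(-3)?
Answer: -501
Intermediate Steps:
B = 3 (B = -(-3) = -1/2*(-6) = 3)
(-8*10 - 87)*B = (-8*10 - 87)*3 = (-80 - 87)*3 = -167*3 = -501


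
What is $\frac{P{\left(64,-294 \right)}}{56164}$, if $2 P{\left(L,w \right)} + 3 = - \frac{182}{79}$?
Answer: $- \frac{419}{8873912} \approx -4.7217 \cdot 10^{-5}$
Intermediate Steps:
$P{\left(L,w \right)} = - \frac{419}{158}$ ($P{\left(L,w \right)} = - \frac{3}{2} + \frac{\left(-182\right) \frac{1}{79}}{2} = - \frac{3}{2} + \frac{1}{2} \left(- \frac{182}{79}\right) = - \frac{3}{2} - \frac{91}{79} = - \frac{419}{158}$)
$\frac{P{\left(64,-294 \right)}}{56164} = - \frac{419}{158 \cdot 56164} = \left(- \frac{419}{158}\right) \frac{1}{56164} = - \frac{419}{8873912}$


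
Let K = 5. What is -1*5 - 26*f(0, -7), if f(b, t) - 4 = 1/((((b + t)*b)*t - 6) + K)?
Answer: -83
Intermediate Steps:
f(b, t) = 4 + 1/(-1 + b*t*(b + t)) (f(b, t) = 4 + 1/((((b + t)*b)*t - 6) + 5) = 4 + 1/(((b*(b + t))*t - 6) + 5) = 4 + 1/((b*t*(b + t) - 6) + 5) = 4 + 1/((-6 + b*t*(b + t)) + 5) = 4 + 1/(-1 + b*t*(b + t)))
-1*5 - 26*f(0, -7) = -1*5 - 26*(-3 + 4*0*(-7)² + 4*(-7)*0²)/(-1 + 0*(-7)² - 7*0²) = -5 - 26*(-3 + 4*0*49 + 4*(-7)*0)/(-1 + 0*49 - 7*0) = -5 - 26*(-3 + 0 + 0)/(-1 + 0 + 0) = -5 - 26*(-3)/(-1) = -5 - (-26)*(-3) = -5 - 26*3 = -5 - 78 = -83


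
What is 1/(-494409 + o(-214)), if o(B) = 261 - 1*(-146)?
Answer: -1/494002 ≈ -2.0243e-6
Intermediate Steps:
o(B) = 407 (o(B) = 261 + 146 = 407)
1/(-494409 + o(-214)) = 1/(-494409 + 407) = 1/(-494002) = -1/494002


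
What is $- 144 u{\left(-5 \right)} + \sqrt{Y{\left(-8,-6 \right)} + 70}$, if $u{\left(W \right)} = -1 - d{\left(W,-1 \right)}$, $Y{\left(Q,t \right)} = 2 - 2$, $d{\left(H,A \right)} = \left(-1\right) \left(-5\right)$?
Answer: $864 + \sqrt{70} \approx 872.37$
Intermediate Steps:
$d{\left(H,A \right)} = 5$
$Y{\left(Q,t \right)} = 0$ ($Y{\left(Q,t \right)} = 2 - 2 = 0$)
$u{\left(W \right)} = -6$ ($u{\left(W \right)} = -1 - 5 = -6$)
$- 144 u{\left(-5 \right)} + \sqrt{Y{\left(-8,-6 \right)} + 70} = \left(-144\right) \left(-6\right) + \sqrt{0 + 70} = 864 + \sqrt{70}$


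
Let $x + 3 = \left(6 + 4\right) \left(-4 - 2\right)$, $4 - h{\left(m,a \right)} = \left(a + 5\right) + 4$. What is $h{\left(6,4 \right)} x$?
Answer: $567$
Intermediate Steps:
$h{\left(m,a \right)} = -5 - a$ ($h{\left(m,a \right)} = 4 - \left(\left(a + 5\right) + 4\right) = 4 - \left(\left(5 + a\right) + 4\right) = 4 - \left(9 + a\right) = -5 - a$)
$x = -63$ ($x = -3 + \left(6 + 4\right) \left(-4 - 2\right) = -3 + 10 \left(-6\right) = -3 - 60 = -63$)
$h{\left(6,4 \right)} x = \left(-5 - 4\right) \left(-63\right) = \left(-9\right) \left(-63\right) = 567$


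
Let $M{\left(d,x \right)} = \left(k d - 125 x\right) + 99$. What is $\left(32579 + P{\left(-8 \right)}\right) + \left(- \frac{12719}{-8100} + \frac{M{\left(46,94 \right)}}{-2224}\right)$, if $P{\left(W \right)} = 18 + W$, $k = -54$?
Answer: $\frac{146803515539}{4503600} \approx 32597.0$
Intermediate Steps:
$M{\left(d,x \right)} = 99 - 125 x - 54 d$ ($M{\left(d,x \right)} = \left(- 54 d - 125 x\right) + 99 = \left(- 125 x - 54 d\right) + 99 = 99 - 125 x - 54 d$)
$\left(32579 + P{\left(-8 \right)}\right) + \left(- \frac{12719}{-8100} + \frac{M{\left(46,94 \right)}}{-2224}\right) = \left(32579 + \left(18 - 8\right)\right) - \left(- \frac{12719}{8100} - \frac{99 - 11750 - 2484}{-2224}\right) = \left(32579 + 10\right) - \left(- \frac{12719}{8100} - \left(99 - 11750 - 2484\right) \left(- \frac{1}{2224}\right)\right) = 32589 + \left(\frac{12719}{8100} - - \frac{14135}{2224}\right) = 32589 + \left(\frac{12719}{8100} + \frac{14135}{2224}\right) = 32589 + \frac{35695139}{4503600} = \frac{146803515539}{4503600}$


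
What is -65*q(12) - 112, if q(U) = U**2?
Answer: -9472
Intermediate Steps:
-65*q(12) - 112 = -65*12**2 - 112 = -65*144 - 112 = -9360 - 112 = -9472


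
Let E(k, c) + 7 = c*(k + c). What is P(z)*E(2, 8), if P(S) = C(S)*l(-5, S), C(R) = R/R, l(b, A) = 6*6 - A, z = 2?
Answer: 2482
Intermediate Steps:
E(k, c) = -7 + c*(c + k) (E(k, c) = -7 + c*(k + c) = -7 + c*(c + k))
l(b, A) = 36 - A
C(R) = 1
P(S) = 36 - S (P(S) = 1*(36 - S) = 36 - S)
P(z)*E(2, 8) = (36 - 1*2)*(-7 + 8² + 8*2) = (36 - 2)*(-7 + 64 + 16) = 34*73 = 2482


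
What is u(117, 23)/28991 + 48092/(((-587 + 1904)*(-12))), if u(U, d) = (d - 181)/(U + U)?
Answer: -4531298990/1489064733 ≈ -3.0430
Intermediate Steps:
u(U, d) = (-181 + d)/(2*U) (u(U, d) = (-181 + d)/((2*U)) = (-181 + d)*(1/(2*U)) = (-181 + d)/(2*U))
u(117, 23)/28991 + 48092/(((-587 + 1904)*(-12))) = ((½)*(-181 + 23)/117)/28991 + 48092/(((-587 + 1904)*(-12))) = ((½)*(1/117)*(-158))*(1/28991) + 48092/((1317*(-12))) = -79/117*1/28991 + 48092/(-15804) = -79/3391947 + 48092*(-1/15804) = -79/3391947 - 12023/3951 = -4531298990/1489064733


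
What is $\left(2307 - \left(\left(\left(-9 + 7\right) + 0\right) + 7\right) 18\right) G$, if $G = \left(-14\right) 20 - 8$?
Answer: $-638496$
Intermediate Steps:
$G = -288$ ($G = -280 - 8 = -288$)
$\left(2307 - \left(\left(\left(-9 + 7\right) + 0\right) + 7\right) 18\right) G = \left(2307 - \left(\left(\left(-9 + 7\right) + 0\right) + 7\right) 18\right) \left(-288\right) = \left(2307 - \left(\left(-2 + 0\right) + 7\right) 18\right) \left(-288\right) = \left(2307 - \left(-2 + 7\right) 18\right) \left(-288\right) = \left(2307 - 5 \cdot 18\right) \left(-288\right) = \left(2307 - 90\right) \left(-288\right) = 2217 \left(-288\right) = -638496$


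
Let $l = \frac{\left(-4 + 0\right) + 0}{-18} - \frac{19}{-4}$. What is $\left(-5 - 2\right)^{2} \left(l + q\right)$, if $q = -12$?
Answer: $- \frac{12397}{36} \approx -344.36$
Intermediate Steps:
$l = \frac{179}{36}$ ($l = \left(-4 + 0\right) \left(- \frac{1}{18}\right) - - \frac{19}{4} = \left(-4\right) \left(- \frac{1}{18}\right) + \frac{19}{4} = \frac{2}{9} + \frac{19}{4} = \frac{179}{36} \approx 4.9722$)
$\left(-5 - 2\right)^{2} \left(l + q\right) = \left(-5 - 2\right)^{2} \left(\frac{179}{36} - 12\right) = \left(-7\right)^{2} \left(- \frac{253}{36}\right) = 49 \left(- \frac{253}{36}\right) = - \frac{12397}{36}$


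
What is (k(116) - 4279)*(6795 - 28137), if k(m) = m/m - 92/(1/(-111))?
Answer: -126643428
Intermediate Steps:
k(m) = 10213 (k(m) = 1 - 92/(-1/111) = 1 - 92*(-111) = 1 + 10212 = 10213)
(k(116) - 4279)*(6795 - 28137) = (10213 - 4279)*(6795 - 28137) = 5934*(-21342) = -126643428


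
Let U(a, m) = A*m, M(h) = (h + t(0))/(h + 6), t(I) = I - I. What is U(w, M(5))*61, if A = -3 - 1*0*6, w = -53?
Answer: -915/11 ≈ -83.182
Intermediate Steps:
t(I) = 0
A = -3 (A = -3 + 0*6 = -3 + 0 = -3)
M(h) = h/(6 + h) (M(h) = (h + 0)/(h + 6) = h/(6 + h))
U(a, m) = -3*m
U(w, M(5))*61 = -15/(6 + 5)*61 = -15/11*61 = -915/11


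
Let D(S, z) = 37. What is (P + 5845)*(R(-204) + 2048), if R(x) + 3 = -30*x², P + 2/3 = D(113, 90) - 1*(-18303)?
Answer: -90432598555/3 ≈ -3.0144e+10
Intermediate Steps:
P = 55018/3 (P = -⅔ + (37 - 1*(-18303)) = -⅔ + (37 + 18303) = -⅔ + 18340 = 55018/3 ≈ 18339.)
R(x) = -3 - 30*x²
(P + 5845)*(R(-204) + 2048) = (55018/3 + 5845)*((-3 - 30*(-204)²) + 2048) = 72553*((-3 - 30*41616) + 2048)/3 = 72553*((-3 - 1248480) + 2048)/3 = 72553*(-1248483 + 2048)/3 = (72553/3)*(-1246435) = -90432598555/3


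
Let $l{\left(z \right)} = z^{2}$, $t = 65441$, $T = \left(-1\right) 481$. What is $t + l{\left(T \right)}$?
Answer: $296802$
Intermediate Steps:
$T = -481$
$t + l{\left(T \right)} = 65441 + \left(-481\right)^{2} = 65441 + 231361 = 296802$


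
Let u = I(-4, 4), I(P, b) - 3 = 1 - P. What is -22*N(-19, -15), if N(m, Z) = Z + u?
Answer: 154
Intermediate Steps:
I(P, b) = 4 - P (I(P, b) = 3 + (1 - P) = 4 - P)
u = 8 (u = 4 - 1*(-4) = 4 + 4 = 8)
N(m, Z) = 8 + Z (N(m, Z) = Z + 8 = 8 + Z)
-22*N(-19, -15) = -22*(8 - 15) = -22*(-7) = 154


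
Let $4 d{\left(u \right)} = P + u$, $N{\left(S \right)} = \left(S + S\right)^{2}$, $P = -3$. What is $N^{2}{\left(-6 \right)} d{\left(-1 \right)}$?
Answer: $-20736$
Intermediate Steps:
$N{\left(S \right)} = 4 S^{2}$ ($N{\left(S \right)} = \left(2 S\right)^{2} = 4 S^{2}$)
$d{\left(u \right)} = - \frac{3}{4} + \frac{u}{4}$ ($d{\left(u \right)} = \frac{-3 + u}{4} = - \frac{3}{4} + \frac{u}{4}$)
$N^{2}{\left(-6 \right)} d{\left(-1 \right)} = \left(4 \left(-6\right)^{2}\right)^{2} \left(- \frac{3}{4} + \frac{1}{4} \left(-1\right)\right) = \left(4 \cdot 36\right)^{2} \left(- \frac{3}{4} - \frac{1}{4}\right) = 144^{2} \left(-1\right) = 20736 \left(-1\right) = -20736$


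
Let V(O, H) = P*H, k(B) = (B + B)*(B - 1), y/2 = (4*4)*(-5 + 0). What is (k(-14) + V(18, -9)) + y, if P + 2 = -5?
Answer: 323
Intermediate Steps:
P = -7 (P = -2 - 5 = -7)
y = -160 (y = 2*((4*4)*(-5 + 0)) = 2*(16*(-5)) = 2*(-80) = -160)
k(B) = 2*B*(-1 + B) (k(B) = (2*B)*(-1 + B) = 2*B*(-1 + B))
V(O, H) = -7*H
(k(-14) + V(18, -9)) + y = (2*(-14)*(-1 - 14) - 7*(-9)) - 160 = (2*(-14)*(-15) + 63) - 160 = (420 + 63) - 160 = 483 - 160 = 323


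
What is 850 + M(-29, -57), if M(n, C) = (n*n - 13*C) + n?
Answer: 2403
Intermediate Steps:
M(n, C) = n + n² - 13*C (M(n, C) = (n² - 13*C) + n = n + n² - 13*C)
850 + M(-29, -57) = 850 + (-29 + (-29)² - 13*(-57)) = 850 + (-29 + 841 + 741) = 850 + 1553 = 2403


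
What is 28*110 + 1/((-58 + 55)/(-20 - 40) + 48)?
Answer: 2959900/961 ≈ 3080.0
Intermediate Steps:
28*110 + 1/((-58 + 55)/(-20 - 40) + 48) = 3080 + 1/(-3/(-60) + 48) = 3080 + 1/(-3*(-1/60) + 48) = 3080 + 1/(1/20 + 48) = 3080 + 1/(961/20) = 3080 + 20/961 = 2959900/961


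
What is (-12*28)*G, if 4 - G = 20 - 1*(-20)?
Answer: 12096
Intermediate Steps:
G = -36 (G = 4 - (20 - 1*(-20)) = 4 - (20 + 20) = 4 - 1*40 = 4 - 40 = -36)
(-12*28)*G = -12*28*(-36) = -336*(-36) = 12096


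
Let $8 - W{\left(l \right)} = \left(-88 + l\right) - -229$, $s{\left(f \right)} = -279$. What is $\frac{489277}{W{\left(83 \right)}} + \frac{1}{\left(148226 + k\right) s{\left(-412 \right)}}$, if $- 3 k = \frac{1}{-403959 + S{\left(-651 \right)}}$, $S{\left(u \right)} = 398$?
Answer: $- \frac{2721894749947946125}{1201628660211864} \approx -2265.2$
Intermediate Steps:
$W{\left(l \right)} = -133 - l$ ($W{\left(l \right)} = 8 - \left(\left(-88 + l\right) - -229\right) = 8 - \left(\left(-88 + l\right) + 229\right) = 8 - \left(141 + l\right) = -133 - l$)
$k = \frac{1}{1210683}$ ($k = - \frac{1}{3 \left(-403959 + 398\right)} = - \frac{1}{3 \left(-403561\right)} = \left(- \frac{1}{3}\right) \left(- \frac{1}{403561}\right) = \frac{1}{1210683} \approx 8.2598 \cdot 10^{-7}$)
$\frac{489277}{W{\left(83 \right)}} + \frac{1}{\left(148226 + k\right) s{\left(-412 \right)}} = \frac{489277}{-133 - 83} + \frac{1}{\left(148226 + \frac{1}{1210683}\right) \left(-279\right)} = \frac{489277}{-133 - 83} + \frac{1}{\frac{179454698359}{1210683}} \left(- \frac{1}{279}\right) = \frac{489277}{-216} + \frac{1210683}{179454698359} \left(- \frac{1}{279}\right) = 489277 \left(- \frac{1}{216}\right) - \frac{403561}{16689286947387} = - \frac{489277}{216} - \frac{403561}{16689286947387} = - \frac{2721894749947946125}{1201628660211864}$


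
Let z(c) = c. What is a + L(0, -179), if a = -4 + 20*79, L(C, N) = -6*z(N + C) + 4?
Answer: 2654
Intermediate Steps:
L(C, N) = 4 - 6*C - 6*N (L(C, N) = -6*(N + C) + 4 = -6*(C + N) + 4 = (-6*C - 6*N) + 4 = 4 - 6*C - 6*N)
a = 1576 (a = -4 + 1580 = 1576)
a + L(0, -179) = 1576 + (4 - 6*0 - 6*(-179)) = 1576 + (4 + 0 + 1074) = 1576 + 1078 = 2654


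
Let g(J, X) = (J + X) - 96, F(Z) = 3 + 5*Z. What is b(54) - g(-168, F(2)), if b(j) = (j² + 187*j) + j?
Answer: 13319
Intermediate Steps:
b(j) = j² + 188*j
g(J, X) = -96 + J + X
b(54) - g(-168, F(2)) = 54*(188 + 54) - (-96 - 168 + (3 + 5*2)) = 54*242 - (-96 - 168 + (3 + 10)) = 13068 - (-96 - 168 + 13) = 13068 - 1*(-251) = 13068 + 251 = 13319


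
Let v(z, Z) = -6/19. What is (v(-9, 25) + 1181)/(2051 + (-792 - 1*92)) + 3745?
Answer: 83060318/22173 ≈ 3746.0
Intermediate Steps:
v(z, Z) = -6/19 (v(z, Z) = -6*1/19 = -6/19)
(v(-9, 25) + 1181)/(2051 + (-792 - 1*92)) + 3745 = (-6/19 + 1181)/(2051 + (-792 - 1*92)) + 3745 = 22433/(19*(2051 + (-792 - 92))) + 3745 = 22433/(19*(2051 - 884)) + 3745 = (22433/19)/1167 + 3745 = (22433/19)*(1/1167) + 3745 = 22433/22173 + 3745 = 83060318/22173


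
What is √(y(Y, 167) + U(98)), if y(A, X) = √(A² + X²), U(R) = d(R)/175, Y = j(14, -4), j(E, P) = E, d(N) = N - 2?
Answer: √(672 + 1225*√28085)/35 ≈ 12.967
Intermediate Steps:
d(N) = -2 + N
Y = 14
U(R) = -2/175 + R/175 (U(R) = (-2 + R)/175 = (-2 + R)*(1/175) = -2/175 + R/175)
√(y(Y, 167) + U(98)) = √(√(14² + 167²) + (-2/175 + (1/175)*98)) = √(√(196 + 27889) + (-2/175 + 14/25)) = √(√28085 + 96/175) = √(96/175 + √28085)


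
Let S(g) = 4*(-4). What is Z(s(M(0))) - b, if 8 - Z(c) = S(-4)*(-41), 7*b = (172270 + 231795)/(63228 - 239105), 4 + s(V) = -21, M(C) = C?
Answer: -797374007/1231139 ≈ -647.67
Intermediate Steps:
s(V) = -25 (s(V) = -4 - 21 = -25)
S(g) = -16
b = -404065/1231139 (b = ((172270 + 231795)/(63228 - 239105))/7 = (404065/(-175877))/7 = (404065*(-1/175877))/7 = (⅐)*(-404065/175877) = -404065/1231139 ≈ -0.32820)
Z(c) = -648 (Z(c) = 8 - (-16)*(-41) = 8 - 1*656 = 8 - 656 = -648)
Z(s(M(0))) - b = -648 - 1*(-404065/1231139) = -648 + 404065/1231139 = -797374007/1231139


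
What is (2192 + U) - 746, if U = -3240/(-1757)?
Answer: 2543862/1757 ≈ 1447.8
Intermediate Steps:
U = 3240/1757 (U = -3240*(-1/1757) = 3240/1757 ≈ 1.8441)
(2192 + U) - 746 = (2192 + 3240/1757) - 746 = 3854584/1757 - 746 = 2543862/1757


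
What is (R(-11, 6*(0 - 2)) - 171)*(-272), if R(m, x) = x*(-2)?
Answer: 39984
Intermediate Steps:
R(m, x) = -2*x
(R(-11, 6*(0 - 2)) - 171)*(-272) = (-12*(0 - 2) - 171)*(-272) = (-12*(-2) - 171)*(-272) = (-2*(-12) - 171)*(-272) = (24 - 171)*(-272) = -147*(-272) = 39984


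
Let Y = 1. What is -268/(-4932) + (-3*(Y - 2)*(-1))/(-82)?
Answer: 9193/101106 ≈ 0.090924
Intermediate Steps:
-268/(-4932) + (-3*(Y - 2)*(-1))/(-82) = -268/(-4932) + (-3*(1 - 2)*(-1))/(-82) = -268*(-1/4932) + (-3*(-1)*(-1))*(-1/82) = 67/1233 + (3*(-1))*(-1/82) = 67/1233 - 3*(-1/82) = 67/1233 + 3/82 = 9193/101106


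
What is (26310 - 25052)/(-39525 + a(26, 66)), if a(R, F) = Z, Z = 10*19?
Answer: -1258/39335 ≈ -0.031982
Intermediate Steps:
Z = 190
a(R, F) = 190
(26310 - 25052)/(-39525 + a(26, 66)) = (26310 - 25052)/(-39525 + 190) = 1258/(-39335) = 1258*(-1/39335) = -1258/39335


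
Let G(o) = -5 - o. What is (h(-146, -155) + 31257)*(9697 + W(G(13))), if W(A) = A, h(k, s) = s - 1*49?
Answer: 300561987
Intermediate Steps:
h(k, s) = -49 + s (h(k, s) = s - 49 = -49 + s)
(h(-146, -155) + 31257)*(9697 + W(G(13))) = ((-49 - 155) + 31257)*(9697 + (-5 - 1*13)) = (-204 + 31257)*(9697 + (-5 - 13)) = 31053*(9697 - 18) = 31053*9679 = 300561987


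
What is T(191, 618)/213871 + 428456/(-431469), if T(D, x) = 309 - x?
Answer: -91767637097/92278706499 ≈ -0.99446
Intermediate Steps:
T(191, 618)/213871 + 428456/(-431469) = (309 - 1*618)/213871 + 428456/(-431469) = (309 - 618)*(1/213871) + 428456*(-1/431469) = -309*1/213871 - 428456/431469 = -309/213871 - 428456/431469 = -91767637097/92278706499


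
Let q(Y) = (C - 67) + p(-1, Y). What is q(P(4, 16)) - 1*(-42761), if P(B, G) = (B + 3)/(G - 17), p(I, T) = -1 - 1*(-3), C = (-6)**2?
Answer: 42732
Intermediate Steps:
C = 36
p(I, T) = 2 (p(I, T) = -1 + 3 = 2)
P(B, G) = (3 + B)/(-17 + G)
q(Y) = -29 (q(Y) = (36 - 67) + 2 = -31 + 2 = -29)
q(P(4, 16)) - 1*(-42761) = -29 - 1*(-42761) = -29 + 42761 = 42732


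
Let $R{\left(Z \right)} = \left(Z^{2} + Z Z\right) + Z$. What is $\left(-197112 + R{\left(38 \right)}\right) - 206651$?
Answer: $-400837$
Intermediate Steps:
$R{\left(Z \right)} = Z + 2 Z^{2}$ ($R{\left(Z \right)} = \left(Z^{2} + Z^{2}\right) + Z = 2 Z^{2} + Z = Z + 2 Z^{2}$)
$\left(-197112 + R{\left(38 \right)}\right) - 206651 = \left(-197112 + 38 \left(1 + 2 \cdot 38\right)\right) - 206651 = \left(-197112 + 38 \left(1 + 76\right)\right) - 206651 = \left(-197112 + 38 \cdot 77\right) - 206651 = \left(-197112 + 2926\right) - 206651 = -194186 - 206651 = -400837$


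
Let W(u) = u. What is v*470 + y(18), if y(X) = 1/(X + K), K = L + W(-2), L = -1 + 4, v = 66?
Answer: 589381/19 ≈ 31020.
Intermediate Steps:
L = 3
K = 1 (K = 3 - 2 = 1)
y(X) = 1/(1 + X) (y(X) = 1/(X + 1) = 1/(1 + X))
v*470 + y(18) = 66*470 + 1/(1 + 18) = 31020 + 1/19 = 589381/19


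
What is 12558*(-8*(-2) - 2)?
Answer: 175812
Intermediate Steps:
12558*(-8*(-2) - 2) = 12558*(16 - 2) = 12558*14 = 175812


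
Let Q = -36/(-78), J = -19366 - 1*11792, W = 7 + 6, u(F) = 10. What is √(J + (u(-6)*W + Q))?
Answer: I*√5243654/13 ≈ 176.15*I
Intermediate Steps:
W = 13
J = -31158 (J = -19366 - 11792 = -31158)
Q = 6/13 (Q = -36*(-1/78) = 6/13 ≈ 0.46154)
√(J + (u(-6)*W + Q)) = √(-31158 + (10*13 + 6/13)) = √(-31158 + (130 + 6/13)) = √(-31158 + 1696/13) = √(-403358/13) = I*√5243654/13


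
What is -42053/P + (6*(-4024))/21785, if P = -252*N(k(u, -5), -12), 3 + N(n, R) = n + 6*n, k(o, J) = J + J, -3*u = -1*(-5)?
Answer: -1360277629/400756860 ≈ -3.3943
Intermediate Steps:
u = -5/3 (u = -(-1)*(-5)/3 = -⅓*5 = -5/3 ≈ -1.6667)
k(o, J) = 2*J
N(n, R) = -3 + 7*n (N(n, R) = -3 + (n + 6*n) = -3 + 7*n)
P = 18396 (P = -252*(-3 + 7*(2*(-5))) = -252*(-3 + 7*(-10)) = -252*(-3 - 70) = -252*(-73) = 18396)
-42053/P + (6*(-4024))/21785 = -42053/18396 + (6*(-4024))/21785 = -42053*1/18396 - 24144*1/21785 = -42053/18396 - 24144/21785 = -1360277629/400756860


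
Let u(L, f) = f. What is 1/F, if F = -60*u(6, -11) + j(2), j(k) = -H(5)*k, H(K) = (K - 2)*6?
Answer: 1/624 ≈ 0.0016026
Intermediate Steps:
H(K) = -12 + 6*K (H(K) = (-2 + K)*6 = -12 + 6*K)
j(k) = -18*k (j(k) = -(-12 + 6*5)*k = -(-12 + 30)*k = -18*k)
F = 624 (F = -60*(-11) - 18*2 = 660 - 36 = 624)
1/F = 1/624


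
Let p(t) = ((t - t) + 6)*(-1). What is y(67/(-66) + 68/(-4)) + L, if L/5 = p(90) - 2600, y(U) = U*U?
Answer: -55344959/4356 ≈ -12705.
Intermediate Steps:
y(U) = U²
p(t) = -6 (p(t) = (0 + 6)*(-1) = 6*(-1) = -6)
L = -13030 (L = 5*(-6 - 2600) = 5*(-2606) = -13030)
y(67/(-66) + 68/(-4)) + L = (67/(-66) + 68/(-4))² - 13030 = (67*(-1/66) + 68*(-¼))² - 13030 = (-67/66 - 17)² - 13030 = (-1189/66)² - 13030 = 1413721/4356 - 13030 = -55344959/4356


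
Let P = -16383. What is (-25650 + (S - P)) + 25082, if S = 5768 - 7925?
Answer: 13658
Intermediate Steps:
S = -2157
(-25650 + (S - P)) + 25082 = (-25650 + (-2157 - 1*(-16383))) + 25082 = (-25650 + (-2157 + 16383)) + 25082 = (-25650 + 14226) + 25082 = -11424 + 25082 = 13658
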